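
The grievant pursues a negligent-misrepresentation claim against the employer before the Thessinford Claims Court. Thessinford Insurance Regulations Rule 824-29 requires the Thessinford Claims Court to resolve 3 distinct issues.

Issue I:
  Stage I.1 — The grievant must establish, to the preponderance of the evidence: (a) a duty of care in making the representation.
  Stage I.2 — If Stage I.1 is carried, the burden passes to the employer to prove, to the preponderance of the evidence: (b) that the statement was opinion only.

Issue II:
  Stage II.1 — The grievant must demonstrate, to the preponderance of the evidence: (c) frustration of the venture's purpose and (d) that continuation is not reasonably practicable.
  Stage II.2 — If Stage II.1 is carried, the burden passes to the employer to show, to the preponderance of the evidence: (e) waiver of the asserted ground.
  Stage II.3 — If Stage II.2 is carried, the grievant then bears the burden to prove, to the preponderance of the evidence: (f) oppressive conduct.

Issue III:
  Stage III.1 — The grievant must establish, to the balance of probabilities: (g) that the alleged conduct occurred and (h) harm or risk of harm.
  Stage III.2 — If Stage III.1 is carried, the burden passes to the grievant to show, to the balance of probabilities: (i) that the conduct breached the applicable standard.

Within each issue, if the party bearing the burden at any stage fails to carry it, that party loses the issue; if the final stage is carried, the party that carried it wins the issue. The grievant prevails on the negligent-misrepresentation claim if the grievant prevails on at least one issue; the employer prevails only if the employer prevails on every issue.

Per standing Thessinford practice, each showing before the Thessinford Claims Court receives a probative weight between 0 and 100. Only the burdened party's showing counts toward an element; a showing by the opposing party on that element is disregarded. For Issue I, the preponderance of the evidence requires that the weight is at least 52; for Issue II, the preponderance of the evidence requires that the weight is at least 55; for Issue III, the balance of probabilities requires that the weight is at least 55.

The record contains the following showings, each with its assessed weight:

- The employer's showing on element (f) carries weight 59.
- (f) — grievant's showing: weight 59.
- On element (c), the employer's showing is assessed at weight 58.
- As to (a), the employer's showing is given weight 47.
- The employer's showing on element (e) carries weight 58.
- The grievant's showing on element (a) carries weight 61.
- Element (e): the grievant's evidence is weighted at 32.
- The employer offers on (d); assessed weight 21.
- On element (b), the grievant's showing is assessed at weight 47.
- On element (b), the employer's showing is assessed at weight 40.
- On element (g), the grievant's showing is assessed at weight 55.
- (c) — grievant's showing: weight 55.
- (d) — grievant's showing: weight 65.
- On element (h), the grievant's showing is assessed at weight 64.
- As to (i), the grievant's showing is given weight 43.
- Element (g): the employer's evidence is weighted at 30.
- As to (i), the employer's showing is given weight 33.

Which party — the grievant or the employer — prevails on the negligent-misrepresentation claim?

grievant

— Issue I —
At Stage I.1 the grievant must meet the preponderance of the evidence (weight is at least 52): on (a) the weight is 61 (the employer's 47 is given no effect), ≥ 52, so (a) meets the standard.
  The grievant carries Stage I.1; the employer now bears the burden.
At Stage I.2 the employer must meet the preponderance of the evidence (weight is at least 52): on (b) the weight is 40 (the grievant's 47 is given no effect), which does not reach 52, so (b) does not meet the standard.
  Not every element is met, so the employer fails to carry Stage I.2.
So the grievant prevails on this issue.
— Issue II —
Stage II.1 — burden on grievant; standard: the preponderance of the evidence (weight is at least 55).
    (c): 55 (employer's 58 disregarded) ≥ 55 [met]
    (d): 65 (employer's 21 disregarded) ≥ 55 [met]
  Stage II.1 is satisfied; the onus moves to the employer.
Stage II.2 — burden on employer; standard: the preponderance of the evidence (weight is at least 55).
    (e): 58 (grievant's 32 disregarded) ≥ 55 [met]
  Stage II.2 carried; the burden shifts to the grievant.
Stage II.3 — burden on grievant; standard: the preponderance of the evidence (weight is at least 55).
    (f): 59 (employer's 59 disregarded) ≥ 55 [met]
  Stage II.3 carried; the final stage is satisfied.
Every stage carried; the grievant prevails on this issue.
— Issue III —
Stage III.1 (grievant, the balance of probabilities, weight is at least 55): (g) 55 (employer's 30 disregarded) ≥ 55 — meets; (h) 64 ≥ 55 — meets.
  Stage III.1 carried; the burden remains with the grievant.
Stage III.2 (grievant, the balance of probabilities, weight is at least 55): (i) 43 (employer's 33 disregarded) < 55 — fails.
  Not every element is met, so the grievant fails to carry Stage III.2.
The employer prevails on this issue.
Per-issue: Issue I → grievant; Issue II → grievant; Issue III → employer. The grievant must prevail on at least one issue; overall, the grievant prevails.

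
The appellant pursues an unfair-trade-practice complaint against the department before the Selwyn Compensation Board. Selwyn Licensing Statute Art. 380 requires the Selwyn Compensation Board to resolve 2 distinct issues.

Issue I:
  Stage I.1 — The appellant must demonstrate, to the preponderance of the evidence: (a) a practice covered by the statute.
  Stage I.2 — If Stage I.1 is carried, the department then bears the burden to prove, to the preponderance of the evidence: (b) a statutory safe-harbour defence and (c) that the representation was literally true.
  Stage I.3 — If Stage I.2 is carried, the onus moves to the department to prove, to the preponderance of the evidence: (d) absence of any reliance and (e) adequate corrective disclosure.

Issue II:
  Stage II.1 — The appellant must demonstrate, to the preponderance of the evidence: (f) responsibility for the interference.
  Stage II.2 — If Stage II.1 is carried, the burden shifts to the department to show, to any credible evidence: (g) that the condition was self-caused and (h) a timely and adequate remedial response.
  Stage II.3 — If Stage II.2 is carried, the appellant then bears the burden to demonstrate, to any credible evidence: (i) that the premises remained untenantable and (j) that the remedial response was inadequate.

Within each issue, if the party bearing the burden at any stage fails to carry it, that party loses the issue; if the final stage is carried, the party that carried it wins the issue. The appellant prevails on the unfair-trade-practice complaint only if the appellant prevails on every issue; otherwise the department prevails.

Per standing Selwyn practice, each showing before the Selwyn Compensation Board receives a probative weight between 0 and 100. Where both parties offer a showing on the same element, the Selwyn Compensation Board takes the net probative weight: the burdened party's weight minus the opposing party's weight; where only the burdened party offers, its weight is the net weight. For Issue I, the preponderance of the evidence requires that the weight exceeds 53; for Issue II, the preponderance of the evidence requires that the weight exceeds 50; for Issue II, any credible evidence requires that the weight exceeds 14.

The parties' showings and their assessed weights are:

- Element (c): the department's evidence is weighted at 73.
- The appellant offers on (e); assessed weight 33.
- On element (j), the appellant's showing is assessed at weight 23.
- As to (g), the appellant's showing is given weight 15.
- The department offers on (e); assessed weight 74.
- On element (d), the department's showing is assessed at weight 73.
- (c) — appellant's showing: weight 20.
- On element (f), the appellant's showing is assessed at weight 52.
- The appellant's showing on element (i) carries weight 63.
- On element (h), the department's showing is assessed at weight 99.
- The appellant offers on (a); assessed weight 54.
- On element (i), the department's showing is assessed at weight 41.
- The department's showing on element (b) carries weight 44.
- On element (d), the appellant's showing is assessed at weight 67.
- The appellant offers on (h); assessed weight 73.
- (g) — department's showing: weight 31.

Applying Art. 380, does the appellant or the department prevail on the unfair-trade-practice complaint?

— Issue I —
Stage I.1 (appellant, the preponderance of the evidence, weight exceeds 53): (a) 54 > 53 — meets.
  The appellant carries Stage I.1; the department now bears the burden.
Stage I.2 (department, the preponderance of the evidence, weight exceeds 53): (b) 44 ≤ 53 — fails; (c) net 73−20=53 ≤ 53 — fails.
  The department does not carry Stage I.2.
The appellant prevails on this issue.
— Issue II —
Stage II.1 — burden on appellant; standard: the preponderance of the evidence (weight exceeds 50).
    (f): 52 > 50 [met]
  Stage II.1 is satisfied; the onus moves to the department.
Stage II.2 — burden on department; standard: any credible evidence (weight exceeds 14).
    (g): 31 − 15 = 16 > 14 [met]
    (h): 99 − 73 = 26 > 14 [met]
  All elements met. The burden passes to the appellant.
Stage II.3 — burden on appellant; standard: any credible evidence (weight exceeds 14).
    (i): 63 − 41 = 22 > 14 [met]
    (j): 23 > 14 [met]
  Stage II.3 carried; the final stage is satisfied.
With every stage satisfied, the appellant prevails on this issue.
Per-issue: Issue I → appellant; Issue II → appellant. The appellant must prevail on every issue; overall, the appellant prevails.

appellant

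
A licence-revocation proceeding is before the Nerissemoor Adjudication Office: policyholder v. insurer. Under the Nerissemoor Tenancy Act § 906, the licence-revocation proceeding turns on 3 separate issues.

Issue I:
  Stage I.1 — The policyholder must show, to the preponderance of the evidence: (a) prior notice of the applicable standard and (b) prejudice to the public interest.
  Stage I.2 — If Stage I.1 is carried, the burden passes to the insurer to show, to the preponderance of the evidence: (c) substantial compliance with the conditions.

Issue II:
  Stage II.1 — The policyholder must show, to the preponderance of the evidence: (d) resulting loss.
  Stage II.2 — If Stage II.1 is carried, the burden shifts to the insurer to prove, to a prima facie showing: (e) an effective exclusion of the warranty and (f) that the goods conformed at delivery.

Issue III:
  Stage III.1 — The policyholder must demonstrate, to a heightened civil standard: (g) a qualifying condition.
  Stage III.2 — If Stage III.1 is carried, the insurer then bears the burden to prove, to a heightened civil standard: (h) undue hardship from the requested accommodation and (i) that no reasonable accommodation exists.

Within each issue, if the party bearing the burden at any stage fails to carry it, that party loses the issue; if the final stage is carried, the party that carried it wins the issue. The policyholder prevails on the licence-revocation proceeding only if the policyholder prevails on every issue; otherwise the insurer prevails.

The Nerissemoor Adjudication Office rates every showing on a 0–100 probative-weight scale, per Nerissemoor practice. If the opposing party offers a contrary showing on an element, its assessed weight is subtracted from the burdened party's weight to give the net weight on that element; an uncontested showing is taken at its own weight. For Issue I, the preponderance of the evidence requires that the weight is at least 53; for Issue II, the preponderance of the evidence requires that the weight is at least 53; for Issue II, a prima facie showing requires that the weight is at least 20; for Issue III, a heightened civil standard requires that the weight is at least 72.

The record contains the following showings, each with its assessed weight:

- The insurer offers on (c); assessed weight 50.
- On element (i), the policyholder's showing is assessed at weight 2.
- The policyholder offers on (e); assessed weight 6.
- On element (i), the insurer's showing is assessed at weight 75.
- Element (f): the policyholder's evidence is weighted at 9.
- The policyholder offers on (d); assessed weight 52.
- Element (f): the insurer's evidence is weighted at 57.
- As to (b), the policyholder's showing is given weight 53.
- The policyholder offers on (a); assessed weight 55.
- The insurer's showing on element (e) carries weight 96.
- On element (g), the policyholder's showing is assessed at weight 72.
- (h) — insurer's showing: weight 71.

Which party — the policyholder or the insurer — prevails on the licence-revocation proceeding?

insurer

— Issue I —
Stage I.1 — burden on policyholder; standard: the preponderance of the evidence (weight is at least 53).
    (a): 55 ≥ 53 [met]
    (b): 53 ≥ 53 [met]
  The policyholder carries Stage I.1; the insurer now bears the burden.
Stage I.2 — burden on insurer; standard: the preponderance of the evidence (weight is at least 53).
    (c): 50 < 53 [not met]
  The insurer does not carry Stage I.2.
So the policyholder prevails on this issue.
— Issue II —
At Stage II.1 the policyholder must meet the preponderance of the evidence (weight is at least 53): on (d) the weight is 52, which does not reach 53, so (d) does not meet the standard.
  Not every element is met, so the policyholder fails to carry Stage II.1.
The insurer prevails on this issue.
— Issue III —
Stage III.1 (policyholder, a heightened civil standard, weight is at least 72): (g) 72 ≥ 72 — meets.
  The policyholder carries Stage III.1; the insurer now bears the burden.
Stage III.2 (insurer, a heightened civil standard, weight is at least 72): (h) 71 < 72 — fails; (i) net 75−2=73 ≥ 72 — meets.
  The insurer does not carry Stage III.2.
The policyholder prevails on this issue.
Per-issue: Issue I → policyholder; Issue II → insurer; Issue III → policyholder. The policyholder must prevail on every issue; overall, the insurer prevails.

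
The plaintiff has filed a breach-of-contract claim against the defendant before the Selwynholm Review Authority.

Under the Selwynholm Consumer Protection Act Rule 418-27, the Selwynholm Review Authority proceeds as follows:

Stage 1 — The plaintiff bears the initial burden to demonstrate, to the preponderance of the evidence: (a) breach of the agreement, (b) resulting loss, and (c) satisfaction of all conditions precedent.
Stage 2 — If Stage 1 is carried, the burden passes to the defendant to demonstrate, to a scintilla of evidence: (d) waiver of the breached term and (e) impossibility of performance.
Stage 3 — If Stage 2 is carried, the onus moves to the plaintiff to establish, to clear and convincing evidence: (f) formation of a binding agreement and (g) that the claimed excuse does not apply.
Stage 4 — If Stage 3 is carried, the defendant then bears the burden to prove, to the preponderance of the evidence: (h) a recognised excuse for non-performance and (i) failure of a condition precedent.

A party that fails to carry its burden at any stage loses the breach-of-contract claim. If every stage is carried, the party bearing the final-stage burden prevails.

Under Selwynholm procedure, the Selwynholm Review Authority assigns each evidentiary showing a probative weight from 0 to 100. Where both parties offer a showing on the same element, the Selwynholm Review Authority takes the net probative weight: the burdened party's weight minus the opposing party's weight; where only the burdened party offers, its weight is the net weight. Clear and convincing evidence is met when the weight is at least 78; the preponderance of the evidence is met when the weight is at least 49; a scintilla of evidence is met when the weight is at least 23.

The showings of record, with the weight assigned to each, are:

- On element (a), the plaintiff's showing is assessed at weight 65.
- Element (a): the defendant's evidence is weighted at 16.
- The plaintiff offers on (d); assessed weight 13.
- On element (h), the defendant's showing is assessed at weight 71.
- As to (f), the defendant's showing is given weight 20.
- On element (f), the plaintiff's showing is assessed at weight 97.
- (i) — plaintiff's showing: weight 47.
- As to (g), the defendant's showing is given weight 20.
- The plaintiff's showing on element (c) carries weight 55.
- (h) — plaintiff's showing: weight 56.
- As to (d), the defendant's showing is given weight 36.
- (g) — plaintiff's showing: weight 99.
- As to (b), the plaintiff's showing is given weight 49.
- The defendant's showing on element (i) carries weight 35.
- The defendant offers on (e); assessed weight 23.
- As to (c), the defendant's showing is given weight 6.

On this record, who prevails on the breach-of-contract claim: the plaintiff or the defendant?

Stage 1 (plaintiff, the preponderance of the evidence, weight is at least 49): (a) net 65−16=49 ≥ 49 — meets; (b) 49 ≥ 49 — meets; (c) net 55−6=49 ≥ 49 — meets.
  All elements met. The burden passes to the defendant.
Stage 2 (defendant, a scintilla of evidence, weight is at least 23): (d) net 36−13=23 ≥ 23 — meets; (e) 23 ≥ 23 — meets.
  Stage 2 carried; the burden shifts to the plaintiff.
Stage 3 (plaintiff, clear and convincing evidence, weight is at least 78): (f) net 97−20=77 < 78 — fails; (g) net 99−20=79 ≥ 78 — meets.
  Not every element is met, so the plaintiff fails to carry Stage 3.
So the defendant prevails.

defendant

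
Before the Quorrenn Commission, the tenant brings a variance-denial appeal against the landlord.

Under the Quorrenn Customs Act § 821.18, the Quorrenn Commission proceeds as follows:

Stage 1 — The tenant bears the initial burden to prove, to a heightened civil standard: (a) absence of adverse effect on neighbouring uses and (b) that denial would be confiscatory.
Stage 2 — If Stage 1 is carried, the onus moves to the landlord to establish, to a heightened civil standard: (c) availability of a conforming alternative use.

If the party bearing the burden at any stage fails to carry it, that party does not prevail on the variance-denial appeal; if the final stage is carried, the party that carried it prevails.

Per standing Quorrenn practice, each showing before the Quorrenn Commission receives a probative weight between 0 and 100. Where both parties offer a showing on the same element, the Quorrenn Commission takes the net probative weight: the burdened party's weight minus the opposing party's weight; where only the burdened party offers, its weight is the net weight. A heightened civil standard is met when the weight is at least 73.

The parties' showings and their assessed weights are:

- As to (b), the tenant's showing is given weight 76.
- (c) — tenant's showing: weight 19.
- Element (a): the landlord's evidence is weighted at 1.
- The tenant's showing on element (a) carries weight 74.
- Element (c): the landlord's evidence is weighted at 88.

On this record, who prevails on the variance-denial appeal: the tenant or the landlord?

tenant

Stage 1 (tenant, a heightened civil standard, weight is at least 73): (a) net 74−1=73 ≥ 73 — meets; (b) 76 ≥ 73 — meets.
  All elements met. The burden passes to the landlord.
Stage 2 (landlord, a heightened civil standard, weight is at least 73): (c) net 88−19=69 < 73 — fails.
  The landlord does not carry Stage 2.
The tenant prevails.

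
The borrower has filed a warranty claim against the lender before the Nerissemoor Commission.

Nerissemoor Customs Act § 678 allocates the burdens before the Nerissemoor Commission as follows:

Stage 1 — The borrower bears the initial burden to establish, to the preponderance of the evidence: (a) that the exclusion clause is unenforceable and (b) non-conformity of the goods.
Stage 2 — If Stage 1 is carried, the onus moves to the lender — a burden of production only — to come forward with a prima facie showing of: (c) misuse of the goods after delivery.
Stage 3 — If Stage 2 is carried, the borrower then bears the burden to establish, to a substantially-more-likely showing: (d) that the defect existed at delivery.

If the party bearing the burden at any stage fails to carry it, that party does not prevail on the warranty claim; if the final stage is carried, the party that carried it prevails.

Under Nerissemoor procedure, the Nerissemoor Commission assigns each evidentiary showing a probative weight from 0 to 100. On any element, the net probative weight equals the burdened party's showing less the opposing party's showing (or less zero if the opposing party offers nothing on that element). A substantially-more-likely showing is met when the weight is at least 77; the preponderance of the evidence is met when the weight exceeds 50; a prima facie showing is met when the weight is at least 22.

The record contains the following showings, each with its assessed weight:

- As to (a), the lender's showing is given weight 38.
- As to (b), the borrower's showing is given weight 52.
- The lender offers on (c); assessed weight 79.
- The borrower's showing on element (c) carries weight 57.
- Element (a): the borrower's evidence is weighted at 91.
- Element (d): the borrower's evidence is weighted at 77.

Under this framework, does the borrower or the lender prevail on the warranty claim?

borrower

Stage 1 (borrower, the preponderance of the evidence, weight exceeds 50): (a) net 91−38=53 > 50 — meets; (b) 52 > 50 — meets.
  The borrower carries Stage 1; the lender now bears the burden.
Stage 2 (lender, a prima facie showing, weight is at least 22): (c) net 79−57=22 ≥ 22 — meets.
  All elements met. The burden passes to the borrower.
Stage 3 (borrower, a substantially-more-likely showing, weight is at least 77): (d) 77 ≥ 77 — meets.
  All elements met at the final stage.
All stages carried — the borrower prevails.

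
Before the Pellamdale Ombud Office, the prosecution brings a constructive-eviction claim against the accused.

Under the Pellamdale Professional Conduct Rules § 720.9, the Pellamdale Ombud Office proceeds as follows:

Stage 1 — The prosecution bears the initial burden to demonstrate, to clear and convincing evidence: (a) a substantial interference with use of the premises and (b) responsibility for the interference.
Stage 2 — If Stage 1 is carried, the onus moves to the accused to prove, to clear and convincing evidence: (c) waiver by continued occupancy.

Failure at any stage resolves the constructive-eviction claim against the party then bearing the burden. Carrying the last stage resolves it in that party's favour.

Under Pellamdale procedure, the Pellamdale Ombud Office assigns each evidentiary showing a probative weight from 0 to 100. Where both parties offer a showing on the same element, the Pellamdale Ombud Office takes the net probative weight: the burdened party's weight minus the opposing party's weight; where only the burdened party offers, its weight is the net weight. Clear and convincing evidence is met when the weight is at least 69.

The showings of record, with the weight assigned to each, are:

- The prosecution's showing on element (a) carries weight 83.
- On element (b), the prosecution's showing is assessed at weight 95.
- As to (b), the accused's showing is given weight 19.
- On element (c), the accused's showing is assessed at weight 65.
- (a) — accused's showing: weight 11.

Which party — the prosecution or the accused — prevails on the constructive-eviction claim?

prosecution

Stage 1 (prosecution, clear and convincing evidence, weight is at least 69): (a) net 83−11=72 ≥ 69 — meets; (b) net 95−19=76 ≥ 69 — meets.
  All elements met. The burden passes to the accused.
Stage 2 (accused, clear and convincing evidence, weight is at least 69): (c) 65 < 69 — fails.
  Not every element is met, so the accused fails to carry Stage 2.
So the prosecution prevails.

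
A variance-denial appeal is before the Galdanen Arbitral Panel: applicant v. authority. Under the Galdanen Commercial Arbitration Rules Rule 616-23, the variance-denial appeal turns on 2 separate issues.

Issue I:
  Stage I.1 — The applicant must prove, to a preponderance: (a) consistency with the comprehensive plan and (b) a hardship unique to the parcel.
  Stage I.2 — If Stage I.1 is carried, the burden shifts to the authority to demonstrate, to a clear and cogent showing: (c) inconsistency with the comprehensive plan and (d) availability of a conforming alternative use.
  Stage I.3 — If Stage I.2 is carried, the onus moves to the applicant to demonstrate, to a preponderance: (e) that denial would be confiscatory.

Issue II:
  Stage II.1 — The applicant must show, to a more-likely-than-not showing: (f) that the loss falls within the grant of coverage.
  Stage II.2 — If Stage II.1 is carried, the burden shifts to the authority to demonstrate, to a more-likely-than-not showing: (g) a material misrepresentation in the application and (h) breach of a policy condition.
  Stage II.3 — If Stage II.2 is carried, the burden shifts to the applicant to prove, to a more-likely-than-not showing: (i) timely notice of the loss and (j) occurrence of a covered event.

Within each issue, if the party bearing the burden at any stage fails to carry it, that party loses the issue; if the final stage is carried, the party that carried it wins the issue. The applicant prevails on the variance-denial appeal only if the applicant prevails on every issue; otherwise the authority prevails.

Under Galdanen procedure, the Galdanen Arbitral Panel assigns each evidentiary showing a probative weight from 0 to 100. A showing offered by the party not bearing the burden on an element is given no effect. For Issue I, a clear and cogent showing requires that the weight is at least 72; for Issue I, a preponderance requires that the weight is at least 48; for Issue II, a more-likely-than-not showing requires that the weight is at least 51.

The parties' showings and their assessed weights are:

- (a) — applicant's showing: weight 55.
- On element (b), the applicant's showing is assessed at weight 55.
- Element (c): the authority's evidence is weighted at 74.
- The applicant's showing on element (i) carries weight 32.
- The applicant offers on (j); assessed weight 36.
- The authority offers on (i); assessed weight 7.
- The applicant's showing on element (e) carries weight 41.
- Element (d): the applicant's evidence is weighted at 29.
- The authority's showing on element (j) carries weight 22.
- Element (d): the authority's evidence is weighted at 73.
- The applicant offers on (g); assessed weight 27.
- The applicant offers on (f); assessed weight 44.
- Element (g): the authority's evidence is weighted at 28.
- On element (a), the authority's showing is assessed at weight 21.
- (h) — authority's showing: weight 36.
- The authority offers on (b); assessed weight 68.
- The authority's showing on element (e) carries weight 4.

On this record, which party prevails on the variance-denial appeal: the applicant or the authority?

— Issue I —
At Stage I.1 the applicant must meet a preponderance (weight is at least 48): on (a) the weight is 55 (the authority's 21 is given no effect), which does reach 48, so (a) meets the standard; on (b) the weight is 55 (the authority's 68 is given no effect), ≥ 48, so (b) meets the standard.
  Stage I.1 is satisfied; the onus moves to the authority.
At Stage I.2 the authority must meet a clear and cogent showing (weight is at least 72): on (c) the weight is 74, which does reach 72, so (c) meets the standard; on (d) the weight is 73 (the applicant's 29 is given no effect), ≥ 72, so (d) meets the standard.
  The authority carries Stage I.2; the applicant now bears the burden.
At Stage I.3 the applicant must meet a preponderance (weight is at least 48): on (e) the weight is 41 (the authority's 4 is given no effect), < 48, so (e) does not meet the standard.
  Not every element is met, so the applicant fails to carry Stage I.3.
The analysis ends at Stage I.3; the authority prevails on this issue.
— Issue II —
Stage II.1 (applicant, a more-likely-than-not showing, weight is at least 51): (f) 44 < 51 — fails.
  Stage II.1 not carried; the applicant fails its burden.
The analysis ends at Stage II.1; the authority prevails on this issue.
Per-issue: Issue I → authority; Issue II → authority. The applicant must prevail on every issue; overall, the authority prevails.

authority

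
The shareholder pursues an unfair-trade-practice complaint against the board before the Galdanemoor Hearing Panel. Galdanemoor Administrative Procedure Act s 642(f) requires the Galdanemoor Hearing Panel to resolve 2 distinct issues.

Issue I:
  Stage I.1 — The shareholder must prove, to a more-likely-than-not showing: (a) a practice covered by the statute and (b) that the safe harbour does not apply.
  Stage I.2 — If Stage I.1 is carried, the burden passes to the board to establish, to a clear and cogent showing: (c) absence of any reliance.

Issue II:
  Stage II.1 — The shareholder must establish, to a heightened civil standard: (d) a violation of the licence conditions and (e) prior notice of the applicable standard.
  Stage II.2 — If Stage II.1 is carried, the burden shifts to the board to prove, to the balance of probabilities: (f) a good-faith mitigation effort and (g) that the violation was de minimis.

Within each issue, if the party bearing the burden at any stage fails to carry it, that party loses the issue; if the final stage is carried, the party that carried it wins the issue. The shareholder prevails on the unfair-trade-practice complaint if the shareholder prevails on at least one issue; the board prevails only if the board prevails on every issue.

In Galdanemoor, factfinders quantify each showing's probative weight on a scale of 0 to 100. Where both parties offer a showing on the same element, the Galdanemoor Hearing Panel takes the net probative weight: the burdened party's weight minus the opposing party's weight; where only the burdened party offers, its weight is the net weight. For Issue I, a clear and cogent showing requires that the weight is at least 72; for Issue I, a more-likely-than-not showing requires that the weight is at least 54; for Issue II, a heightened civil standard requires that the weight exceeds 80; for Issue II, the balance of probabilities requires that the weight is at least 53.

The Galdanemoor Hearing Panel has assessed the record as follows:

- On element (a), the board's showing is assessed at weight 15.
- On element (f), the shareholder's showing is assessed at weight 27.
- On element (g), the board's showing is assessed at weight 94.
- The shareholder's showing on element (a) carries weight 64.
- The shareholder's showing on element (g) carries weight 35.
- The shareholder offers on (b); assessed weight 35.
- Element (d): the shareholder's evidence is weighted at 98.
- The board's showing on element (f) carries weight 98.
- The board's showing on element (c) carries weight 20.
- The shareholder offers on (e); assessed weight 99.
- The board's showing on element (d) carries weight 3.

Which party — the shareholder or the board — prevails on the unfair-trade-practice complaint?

board

— Issue I —
Stage I.1 (shareholder, a more-likely-than-not showing, weight is at least 54): (a) net 64−15=49 < 54 — fails; (b) 35 < 54 — fails.
  Not every element is met, so the shareholder fails to carry Stage I.1.
The board prevails on this issue.
— Issue II —
Stage II.1 — burden on shareholder; standard: a heightened civil standard (weight exceeds 80).
    (d): 98 − 3 = 95 > 80 [met]
    (e): 99 > 80 [met]
  Stage II.1 carried; the burden shifts to the board.
Stage II.2 — burden on board; standard: the balance of probabilities (weight is at least 53).
    (f): 98 − 27 = 71 ≥ 53 [met]
    (g): 94 − 35 = 59 ≥ 53 [met]
  The board carries the last stage.
With every stage satisfied, the board prevails on this issue.
Per-issue: Issue I → board; Issue II → board. The shareholder must prevail on at least one issue; overall, the board prevails.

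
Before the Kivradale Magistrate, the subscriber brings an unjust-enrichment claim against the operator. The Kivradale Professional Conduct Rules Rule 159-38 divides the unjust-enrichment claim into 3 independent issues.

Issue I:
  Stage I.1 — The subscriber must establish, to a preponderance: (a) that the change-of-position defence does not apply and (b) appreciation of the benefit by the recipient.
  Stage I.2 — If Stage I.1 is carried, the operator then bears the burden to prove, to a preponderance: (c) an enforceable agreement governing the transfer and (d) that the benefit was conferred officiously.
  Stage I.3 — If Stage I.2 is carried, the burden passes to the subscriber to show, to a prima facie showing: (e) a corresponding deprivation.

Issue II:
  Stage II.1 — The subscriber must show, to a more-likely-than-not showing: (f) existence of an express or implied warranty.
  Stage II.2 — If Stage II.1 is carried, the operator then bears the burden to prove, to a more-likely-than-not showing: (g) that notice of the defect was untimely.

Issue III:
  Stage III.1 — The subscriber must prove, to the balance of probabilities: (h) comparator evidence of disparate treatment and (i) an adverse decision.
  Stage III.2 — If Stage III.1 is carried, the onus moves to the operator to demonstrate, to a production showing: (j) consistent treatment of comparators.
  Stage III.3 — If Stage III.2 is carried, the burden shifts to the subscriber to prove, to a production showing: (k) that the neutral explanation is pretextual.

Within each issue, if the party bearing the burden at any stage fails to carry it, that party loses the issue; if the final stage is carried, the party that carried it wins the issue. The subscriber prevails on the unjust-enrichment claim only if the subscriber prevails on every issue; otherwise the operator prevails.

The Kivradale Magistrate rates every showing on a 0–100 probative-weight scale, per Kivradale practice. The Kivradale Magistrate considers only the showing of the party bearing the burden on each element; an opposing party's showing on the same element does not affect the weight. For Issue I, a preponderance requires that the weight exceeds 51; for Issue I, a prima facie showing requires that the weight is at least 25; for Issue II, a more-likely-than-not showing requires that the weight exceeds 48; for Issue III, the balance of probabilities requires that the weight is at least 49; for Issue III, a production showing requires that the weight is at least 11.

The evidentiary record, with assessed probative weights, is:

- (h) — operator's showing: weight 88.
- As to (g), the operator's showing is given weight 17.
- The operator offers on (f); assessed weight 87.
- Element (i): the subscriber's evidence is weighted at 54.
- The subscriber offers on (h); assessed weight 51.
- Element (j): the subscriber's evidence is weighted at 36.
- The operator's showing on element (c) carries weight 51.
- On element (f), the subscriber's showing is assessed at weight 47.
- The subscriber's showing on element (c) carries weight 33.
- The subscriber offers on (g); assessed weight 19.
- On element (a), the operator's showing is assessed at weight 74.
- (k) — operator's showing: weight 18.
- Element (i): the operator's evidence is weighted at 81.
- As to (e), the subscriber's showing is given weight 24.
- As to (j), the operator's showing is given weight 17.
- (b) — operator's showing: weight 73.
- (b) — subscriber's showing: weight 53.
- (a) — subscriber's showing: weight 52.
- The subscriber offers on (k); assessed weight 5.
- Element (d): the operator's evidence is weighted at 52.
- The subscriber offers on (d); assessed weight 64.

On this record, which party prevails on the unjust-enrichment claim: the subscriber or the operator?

operator

— Issue I —
At Stage I.1 the subscriber must meet a preponderance (weight exceeds 51): on (a) the weight is 52 (the operator's 74 is given no effect), which does exceed 51, so (a) meets the standard; on (b) the weight is 53 (the operator's 73 is given no effect), > 51, so (b) meets the standard.
  Stage I.1 carried; the burden shifts to the operator.
At Stage I.2 the operator must meet a preponderance (weight exceeds 51): on (c) the weight is 51 (the subscriber's 33 is given no effect), which does not exceed 51, so (c) does not meet the standard; on (d) the weight is 52 (the subscriber's 64 is given no effect), > 51, so (d) meets the standard.
  The operator does not carry Stage I.2.
The analysis ends at Stage I.2; the subscriber prevails on this issue.
— Issue II —
Stage II.1 (subscriber, a more-likely-than-not showing, weight exceeds 48): (f) 47 (operator's 87 disregarded) ≤ 48 — fails.
  Not every element is met, so the subscriber fails to carry Stage II.1.
The analysis ends at Stage II.1; the operator prevails on this issue.
— Issue III —
Stage III.1 (subscriber, the balance of probabilities, weight is at least 49): (h) 51 (operator's 88 disregarded) ≥ 49 — meets; (i) 54 (operator's 81 disregarded) ≥ 49 — meets.
  The subscriber carries Stage III.1; the operator now bears the burden.
Stage III.2 (operator, a production showing, weight is at least 11): (j) 17 (subscriber's 36 disregarded) ≥ 11 — meets.
  All elements met. The burden passes to the subscriber.
Stage III.3 (subscriber, a production showing, weight is at least 11): (k) 5 (operator's 18 disregarded) < 11 — fails.
  Not every element is met, so the subscriber fails to carry Stage III.3.
The operator prevails on this issue.
Per-issue: Issue I → subscriber; Issue II → operator; Issue III → operator. The subscriber must prevail on every issue; overall, the operator prevails.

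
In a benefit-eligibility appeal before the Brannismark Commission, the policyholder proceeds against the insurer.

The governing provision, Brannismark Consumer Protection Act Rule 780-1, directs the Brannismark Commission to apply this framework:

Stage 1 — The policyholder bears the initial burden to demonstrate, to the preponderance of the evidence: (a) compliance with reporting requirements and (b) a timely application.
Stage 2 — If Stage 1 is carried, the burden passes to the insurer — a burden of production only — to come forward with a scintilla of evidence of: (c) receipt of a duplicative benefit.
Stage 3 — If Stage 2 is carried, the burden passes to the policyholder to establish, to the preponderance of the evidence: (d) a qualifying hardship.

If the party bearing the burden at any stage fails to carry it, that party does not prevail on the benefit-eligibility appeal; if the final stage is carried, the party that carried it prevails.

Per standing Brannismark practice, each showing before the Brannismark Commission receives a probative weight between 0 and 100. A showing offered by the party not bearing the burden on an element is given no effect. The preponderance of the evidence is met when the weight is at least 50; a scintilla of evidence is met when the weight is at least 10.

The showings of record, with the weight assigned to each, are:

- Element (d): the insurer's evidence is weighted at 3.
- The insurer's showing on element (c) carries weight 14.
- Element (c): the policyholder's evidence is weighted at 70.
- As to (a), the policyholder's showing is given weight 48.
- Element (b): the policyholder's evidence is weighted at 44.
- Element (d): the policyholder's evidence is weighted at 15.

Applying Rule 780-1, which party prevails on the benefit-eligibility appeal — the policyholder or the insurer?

insurer

Stage 1 (policyholder, the preponderance of the evidence, weight is at least 50): (a) 48 < 50 — fails; (b) 44 < 50 — fails.
  Not every element is met, so the policyholder fails to carry Stage 1.
So the insurer prevails.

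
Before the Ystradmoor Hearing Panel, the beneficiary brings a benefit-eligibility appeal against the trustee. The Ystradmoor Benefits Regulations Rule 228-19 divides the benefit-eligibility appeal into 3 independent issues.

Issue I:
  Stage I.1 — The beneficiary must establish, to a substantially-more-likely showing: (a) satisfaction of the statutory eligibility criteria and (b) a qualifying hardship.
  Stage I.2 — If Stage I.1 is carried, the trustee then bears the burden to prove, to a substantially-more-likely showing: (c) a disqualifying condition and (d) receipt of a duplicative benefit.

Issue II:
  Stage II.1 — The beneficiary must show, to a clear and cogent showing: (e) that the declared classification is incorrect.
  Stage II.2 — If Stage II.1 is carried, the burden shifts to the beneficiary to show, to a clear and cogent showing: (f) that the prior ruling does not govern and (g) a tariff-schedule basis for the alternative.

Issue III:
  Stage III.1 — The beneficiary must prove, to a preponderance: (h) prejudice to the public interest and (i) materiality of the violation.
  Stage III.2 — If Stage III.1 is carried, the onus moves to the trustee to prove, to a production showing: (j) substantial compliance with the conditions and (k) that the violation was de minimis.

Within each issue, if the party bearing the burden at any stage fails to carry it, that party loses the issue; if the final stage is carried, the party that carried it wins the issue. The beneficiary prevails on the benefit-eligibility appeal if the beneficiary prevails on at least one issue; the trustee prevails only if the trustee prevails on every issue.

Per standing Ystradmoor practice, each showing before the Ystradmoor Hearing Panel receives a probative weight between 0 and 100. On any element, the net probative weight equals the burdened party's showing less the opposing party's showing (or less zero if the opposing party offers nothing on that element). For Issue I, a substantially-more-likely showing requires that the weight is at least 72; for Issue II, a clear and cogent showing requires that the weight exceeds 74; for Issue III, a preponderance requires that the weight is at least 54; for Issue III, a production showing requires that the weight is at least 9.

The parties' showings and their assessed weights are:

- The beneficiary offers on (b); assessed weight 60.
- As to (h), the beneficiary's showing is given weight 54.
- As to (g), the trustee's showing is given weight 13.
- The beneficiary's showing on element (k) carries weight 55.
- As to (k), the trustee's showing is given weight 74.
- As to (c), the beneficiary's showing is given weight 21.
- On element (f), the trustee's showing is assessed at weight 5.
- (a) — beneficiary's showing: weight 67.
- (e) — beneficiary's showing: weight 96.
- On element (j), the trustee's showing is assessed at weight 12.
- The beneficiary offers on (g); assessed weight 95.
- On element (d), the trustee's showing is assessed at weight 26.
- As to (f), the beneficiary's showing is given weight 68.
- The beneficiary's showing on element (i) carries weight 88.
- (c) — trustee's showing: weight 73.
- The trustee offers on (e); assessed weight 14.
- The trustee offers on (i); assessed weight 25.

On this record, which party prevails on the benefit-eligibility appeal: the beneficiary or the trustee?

— Issue I —
Stage I.1 (beneficiary, a substantially-more-likely showing, weight is at least 72): (a) 67 < 72 — fails; (b) 60 < 72 — fails.
  The beneficiary does not carry Stage I.1.
The trustee prevails on this issue.
— Issue II —
Stage II.1 (beneficiary, a clear and cogent showing, weight exceeds 74): (e) net 96−14=82 > 74 — meets.
  Stage II.1 carried; the burden remains with the beneficiary.
Stage II.2 (beneficiary, a clear and cogent showing, weight exceeds 74): (f) net 68−5=63 ≤ 74 — fails; (g) net 95−13=82 > 74 — meets.
  Not every element is met, so the beneficiary fails to carry Stage II.2.
The analysis ends at Stage II.2; the trustee prevails on this issue.
— Issue III —
Stage III.1 — burden on beneficiary; standard: a preponderance (weight is at least 54).
    (h): 54 ≥ 54 [met]
    (i): 88 − 25 = 63 ≥ 54 [met]
  Stage III.1 is satisfied; the onus moves to the trustee.
Stage III.2 — burden on trustee; standard: a production showing (weight is at least 9).
    (j): 12 ≥ 9 [met]
    (k): 74 − 55 = 19 ≥ 9 [met]
  All elements met at the final stage.
With every stage satisfied, the trustee prevails on this issue.
Per-issue: Issue I → trustee; Issue II → trustee; Issue III → trustee. The beneficiary must prevail on at least one issue; overall, the trustee prevails.

trustee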